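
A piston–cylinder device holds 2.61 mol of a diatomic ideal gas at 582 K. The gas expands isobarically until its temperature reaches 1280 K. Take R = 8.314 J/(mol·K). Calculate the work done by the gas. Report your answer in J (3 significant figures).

W ≈ 15100 J

Isobaric: W = P ΔV = nR ΔT.
W = (2.61)(8.314)(1280 − 582) = 15146 J.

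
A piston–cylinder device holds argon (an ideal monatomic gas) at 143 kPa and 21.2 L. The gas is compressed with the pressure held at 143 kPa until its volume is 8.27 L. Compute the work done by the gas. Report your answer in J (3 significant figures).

W ≈ -1850 J

Isobaric: W = P ΔV.
W = (143 kPa)(8.27 − 21.2 L) = (143)(-12.93) = -1849 J.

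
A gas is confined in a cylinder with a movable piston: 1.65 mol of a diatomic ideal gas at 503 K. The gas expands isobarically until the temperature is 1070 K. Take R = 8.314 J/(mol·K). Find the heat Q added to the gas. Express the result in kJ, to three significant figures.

Isobaric: W = nRΔT = (1.65)(8.314)(567) = 7778 J.
ΔU = nCᵥΔT with Cᵥ = 5R/2: ΔU = (1.65)(20.79)(567) = 19445 J.
Q = ΔU + W = 19445 + 7778 = 27224 J.

Q ≈ 27.2 kJ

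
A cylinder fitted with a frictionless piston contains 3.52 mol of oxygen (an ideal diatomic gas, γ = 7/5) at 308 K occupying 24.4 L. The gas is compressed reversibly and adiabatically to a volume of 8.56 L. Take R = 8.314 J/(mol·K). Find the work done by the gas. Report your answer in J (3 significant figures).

W ≈ -11700 J

Adiabatic: TV^(γ−1) = const with γ = 7/5.
T₂ = T₁ (V₁/V₂)^(γ−1) = 308 × (24.4/8.56)^0.4 = 308 × 1.52 = 468.3 K.
W_by = nCᵥ(T₁ − T₂) = (3.52)(20.79)(308 − 468.3) = -11728 J.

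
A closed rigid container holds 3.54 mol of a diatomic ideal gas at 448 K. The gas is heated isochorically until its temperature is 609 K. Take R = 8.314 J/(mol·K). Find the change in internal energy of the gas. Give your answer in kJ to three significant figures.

Constant volume ⇒ W = 0, so Q = ΔU = nCᵥΔT with Cᵥ = 5R/2 = 20.79 J/(mol·K).
ΔU = (3.54)(20.79)(609 − 448) = 11846 J.

ΔU ≈ 11.8 kJ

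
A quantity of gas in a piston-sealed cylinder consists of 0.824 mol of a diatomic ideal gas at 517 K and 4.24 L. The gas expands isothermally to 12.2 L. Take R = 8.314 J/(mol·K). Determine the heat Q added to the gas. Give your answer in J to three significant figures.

Isothermal ⇒ ΔU = 0, so Q = W = nRT ln(V₂/V₁).
Q = (0.824)(8.314)(517) ln(12.2/4.24) = 3542 × 1.057 = 3743 J.

Q ≈ 3740 J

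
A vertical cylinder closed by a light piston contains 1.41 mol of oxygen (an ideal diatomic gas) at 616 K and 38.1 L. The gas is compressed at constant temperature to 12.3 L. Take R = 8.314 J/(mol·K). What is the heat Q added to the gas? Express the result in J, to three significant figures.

Q ≈ -8160 J

Isothermal ⇒ ΔU = 0, so Q = W = nRT ln(V₂/V₁).
Q = (1.41)(8.314)(616) ln(12.3/38.1) = 7221 × -1.131 = -8164 J.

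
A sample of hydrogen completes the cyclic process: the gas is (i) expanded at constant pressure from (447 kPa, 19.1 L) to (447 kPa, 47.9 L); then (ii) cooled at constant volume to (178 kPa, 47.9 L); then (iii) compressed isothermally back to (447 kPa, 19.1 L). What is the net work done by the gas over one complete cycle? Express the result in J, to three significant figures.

W_net ≈ 5030 J

Leg (i): W = PΔV = (447)(47.9 − 19.1) = 12874 J.
Leg (ii): W = 0.
Leg (iii): W = PᵢVᵢ ln(V_f/Vᵢ) = (8526) ln(19.1/47.9) = -7839 J.
W_net = 12874 − 7839 = 5034 J.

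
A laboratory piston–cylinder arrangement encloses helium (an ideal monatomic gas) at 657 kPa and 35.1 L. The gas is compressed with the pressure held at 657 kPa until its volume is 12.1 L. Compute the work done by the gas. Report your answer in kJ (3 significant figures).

W ≈ -15.1 kJ

Isobaric: W = P ΔV.
W = (657 kPa)(12.1 − 35.1 L) = (657)(-23) = -15111 J.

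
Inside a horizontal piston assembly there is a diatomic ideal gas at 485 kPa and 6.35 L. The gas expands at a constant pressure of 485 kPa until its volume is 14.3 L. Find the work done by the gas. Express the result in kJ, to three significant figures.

W ≈ 3.86 kJ

Isobaric: W = P ΔV.
W = (485 kPa)(14.3 − 6.35 L) = (485)(7.95) = 3856 J.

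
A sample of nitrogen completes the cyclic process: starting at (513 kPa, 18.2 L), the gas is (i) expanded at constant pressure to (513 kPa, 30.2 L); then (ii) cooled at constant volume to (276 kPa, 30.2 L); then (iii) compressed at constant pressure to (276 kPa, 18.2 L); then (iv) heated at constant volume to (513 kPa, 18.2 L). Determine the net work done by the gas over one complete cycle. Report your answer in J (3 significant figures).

W_net ≈ 2840 J

Constant-volume legs do no work.
W(i) = (513)(30.2 − 18.2) = 6156 J; W(iii) = (276)(18.2 − 30.2) = -3312 J.
W_net = 6156 − 3312 = 2844 J (the clockwise enclosed area).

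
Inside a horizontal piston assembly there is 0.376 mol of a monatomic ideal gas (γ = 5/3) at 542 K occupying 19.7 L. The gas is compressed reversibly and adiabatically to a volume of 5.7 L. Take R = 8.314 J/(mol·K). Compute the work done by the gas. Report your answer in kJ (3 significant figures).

W ≈ -3.27 kJ

Adiabatic: TV^(γ−1) = const with γ = 5/3.
T₂ = T₁ (V₁/V₂)^(γ−1) = 542 × (19.7/5.7)^0.667 = 542 × 2.286 = 1239 K.
W_by = nCᵥ(T₁ − T₂) = (0.376)(12.47)(542 − 1239) = -3268 J.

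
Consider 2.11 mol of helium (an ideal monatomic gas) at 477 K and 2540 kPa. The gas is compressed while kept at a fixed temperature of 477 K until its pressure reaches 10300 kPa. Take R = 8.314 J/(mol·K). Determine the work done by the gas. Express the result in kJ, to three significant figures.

Isothermal process: W = nRT ln(V₂/V₁) = nRT ln(P₁/P₂).
W = (2.11)(8.314)(477) × ln(2540/10300)
  = 8368 × ln(0.2466) = 8368 × -1.4
W_by_gas = -11715 J.

W ≈ -11.7 kJ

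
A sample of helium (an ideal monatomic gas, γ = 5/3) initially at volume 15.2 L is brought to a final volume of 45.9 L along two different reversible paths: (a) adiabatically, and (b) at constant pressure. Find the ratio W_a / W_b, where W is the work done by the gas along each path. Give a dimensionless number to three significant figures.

Path (a) adiabatic: W = P₁V₁(1 − (V₁/V₂)^(γ−1))/(γ−1) → W_a/(P₁V₁) = 0.782.
Path (b) isobaric: W = P₁(V₂ − V₁) → W_b/(P₁V₁) = 2.02.
W_a / W_b = 0.782 / 2.02 = 0.3872.

W_a / W_b ≈ 0.387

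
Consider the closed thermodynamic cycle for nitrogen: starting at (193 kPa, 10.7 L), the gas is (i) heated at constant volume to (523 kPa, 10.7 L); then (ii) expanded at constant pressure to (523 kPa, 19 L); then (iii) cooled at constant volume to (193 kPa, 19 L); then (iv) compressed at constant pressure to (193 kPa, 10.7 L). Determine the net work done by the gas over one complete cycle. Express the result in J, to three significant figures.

W_net ≈ 2740 J

Constant-volume legs do no work.
W(ii) = (523)(19 − 10.7) = 4341 J; W(iv) = (193)(10.7 − 19) = -1602 J.
W_net = 4341 − 1602 = 2739 J (the clockwise enclosed area).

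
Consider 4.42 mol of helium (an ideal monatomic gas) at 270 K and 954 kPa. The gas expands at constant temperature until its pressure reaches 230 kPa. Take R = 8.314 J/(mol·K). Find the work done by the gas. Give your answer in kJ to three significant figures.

W ≈ 14.1 kJ

Isothermal process: W = nRT ln(V₂/V₁) = nRT ln(P₁/P₂).
W = (4.42)(8.314)(270) × ln(954/230)
  = 9922 × ln(4.148) = 9922 × 1.423
W_by_gas = 14115 J.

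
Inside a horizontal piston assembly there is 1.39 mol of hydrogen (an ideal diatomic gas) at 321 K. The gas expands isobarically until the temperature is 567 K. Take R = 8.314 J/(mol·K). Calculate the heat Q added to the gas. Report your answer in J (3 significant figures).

Isobaric: W = nRΔT = (1.39)(8.314)(246) = 2843 J.
ΔU = nCᵥΔT with Cᵥ = 5R/2: ΔU = (1.39)(20.79)(246) = 7107 J.
Q = ΔU + W = 7107 + 2843 = 9950 J.

Q ≈ 9950 J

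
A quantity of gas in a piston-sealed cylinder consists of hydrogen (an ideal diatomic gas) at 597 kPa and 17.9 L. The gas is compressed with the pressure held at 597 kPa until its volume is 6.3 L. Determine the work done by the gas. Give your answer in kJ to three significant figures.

W ≈ -6.93 kJ

Isobaric: W = P ΔV.
W = (597 kPa)(6.3 − 17.9 L) = (597)(-11.6) = -6925 J.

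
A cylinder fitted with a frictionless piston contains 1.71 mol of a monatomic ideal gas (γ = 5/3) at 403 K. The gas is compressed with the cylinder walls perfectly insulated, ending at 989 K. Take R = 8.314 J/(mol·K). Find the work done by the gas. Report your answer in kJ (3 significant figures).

Adiabatic ⇒ Q = 0, so W_by = −ΔU = nCᵥ(T₁ − T₂).
Cᵥ = 3R/2 = 12.47 J/(mol·K).
W = (1.71)(12.47)(403 − 989) = -12497 J.

W ≈ -12.5 kJ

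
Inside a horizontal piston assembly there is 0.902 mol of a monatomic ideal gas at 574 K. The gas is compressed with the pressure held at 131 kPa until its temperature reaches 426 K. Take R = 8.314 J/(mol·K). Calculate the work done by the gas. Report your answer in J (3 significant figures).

Isobaric: W = P ΔV = nR ΔT.
W = (0.902)(8.314)(426 − 574) = -1110 J.

W ≈ -1110 J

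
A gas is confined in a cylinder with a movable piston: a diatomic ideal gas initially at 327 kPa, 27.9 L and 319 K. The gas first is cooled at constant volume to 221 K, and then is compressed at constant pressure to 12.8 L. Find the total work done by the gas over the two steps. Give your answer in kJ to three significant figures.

W_total ≈ -3.42 kJ

Step 1 (isochoric): W = 0 (constant volume).
After step 1: P = 226.5 kPa (V unchanged).
Step 2 (isobaric): W = PΔV = (226.5 kPa)(12.8 − 27.9 L) = -3421 J.
W_total = 0 − 3421 = -3421 J.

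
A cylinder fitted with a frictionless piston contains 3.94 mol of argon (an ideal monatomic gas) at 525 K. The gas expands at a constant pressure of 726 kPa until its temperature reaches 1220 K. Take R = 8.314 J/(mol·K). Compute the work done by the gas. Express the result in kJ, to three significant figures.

Isobaric: W = P ΔV = nR ΔT.
W = (3.94)(8.314)(1220 − 525) = 22766 J.

W ≈ 22.8 kJ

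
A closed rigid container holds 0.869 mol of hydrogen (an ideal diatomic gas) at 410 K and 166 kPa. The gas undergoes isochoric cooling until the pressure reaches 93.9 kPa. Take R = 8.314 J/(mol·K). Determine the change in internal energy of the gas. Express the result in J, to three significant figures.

Constant volume ⇒ W = 0, so Q = ΔU = nCᵥΔT with Cᵥ = 5R/2 = 20.79 J/(mol·K).
At constant V, T₂/T₁ = P₂/P₁ ⇒ ΔT = T₁(P₂/P₁ − 1) = 410·(93.9/166 − 1) = -178.1 K.
ΔU = (0.869)(20.79)(-178.1) = -3216 J.

ΔU ≈ -3220 J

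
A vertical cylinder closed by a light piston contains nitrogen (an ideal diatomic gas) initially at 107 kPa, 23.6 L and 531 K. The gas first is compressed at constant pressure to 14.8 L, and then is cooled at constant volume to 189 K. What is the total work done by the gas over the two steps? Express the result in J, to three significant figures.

Step 1 (isobaric): W = PΔV = (107 kPa)(14.8 − 23.6 L) = -941.6 J.
Step 2 (isochoric): W = 0 (constant volume).
W_total = -941.6 + 0 = -941.6 J.

W_total ≈ -942 J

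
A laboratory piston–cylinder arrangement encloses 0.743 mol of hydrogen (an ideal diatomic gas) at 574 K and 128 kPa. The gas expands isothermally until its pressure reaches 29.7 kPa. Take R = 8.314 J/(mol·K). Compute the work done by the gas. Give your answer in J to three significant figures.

W ≈ 5180 J

Isothermal process: W = nRT ln(V₂/V₁) = nRT ln(P₁/P₂).
W = (0.743)(8.314)(574) × ln(128/29.7)
  = 3546 × ln(4.31) = 3546 × 1.461
W_by_gas = 5180 J.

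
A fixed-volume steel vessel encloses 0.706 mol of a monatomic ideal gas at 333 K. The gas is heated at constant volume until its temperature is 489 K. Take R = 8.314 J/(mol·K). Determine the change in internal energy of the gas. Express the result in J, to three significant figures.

ΔU ≈ 1370 J

Constant volume ⇒ W = 0, so Q = ΔU = nCᵥΔT with Cᵥ = 3R/2 = 12.47 J/(mol·K).
ΔU = (0.706)(12.47)(489 − 333) = 1374 J.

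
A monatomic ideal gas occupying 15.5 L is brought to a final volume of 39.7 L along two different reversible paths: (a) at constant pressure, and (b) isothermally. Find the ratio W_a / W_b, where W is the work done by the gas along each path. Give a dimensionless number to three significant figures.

Path (a) isobaric: W = P₁(V₂ − V₁) → W_a/(P₁V₁) = 1.561.
Path (b) isothermal: W = P₁V₁ ln(V₂/V₁) → W_b/(P₁V₁) = 0.9405.
W_a / W_b = 1.561 / 0.9405 = 1.66.

W_a / W_b ≈ 1.66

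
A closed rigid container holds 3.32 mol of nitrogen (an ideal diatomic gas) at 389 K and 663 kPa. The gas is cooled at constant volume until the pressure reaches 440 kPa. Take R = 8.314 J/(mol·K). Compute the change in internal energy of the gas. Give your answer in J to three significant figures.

Constant volume ⇒ W = 0, so Q = ΔU = nCᵥΔT with Cᵥ = 5R/2 = 20.79 J/(mol·K).
At constant V, T₂/T₁ = P₂/P₁ ⇒ ΔT = T₁(P₂/P₁ − 1) = 389·(440/663 − 1) = -130.8 K.
ΔU = (3.32)(20.79)(-130.8) = -9029 J.

ΔU ≈ -9030 J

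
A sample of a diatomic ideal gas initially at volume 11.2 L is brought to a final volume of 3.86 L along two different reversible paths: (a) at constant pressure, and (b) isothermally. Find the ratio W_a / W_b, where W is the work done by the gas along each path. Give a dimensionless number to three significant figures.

Path (a) isobaric: W = P₁(V₂ − V₁) → W_a/(P₁V₁) = -0.6554.
Path (b) isothermal: W = P₁V₁ ln(V₂/V₁) → W_b/(P₁V₁) = -1.065.
W_a / W_b = -0.6554 / -1.065 = 0.6152.

W_a / W_b ≈ 0.615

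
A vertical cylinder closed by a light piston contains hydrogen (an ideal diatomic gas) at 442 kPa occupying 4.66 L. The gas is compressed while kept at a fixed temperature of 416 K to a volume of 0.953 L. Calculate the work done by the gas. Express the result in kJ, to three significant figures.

Isothermal: W = nRT ln(V₂/V₁) = P₁V₁ ln(V₂/V₁).
P₁V₁ = (442 kPa)(4.66 L) = 2060 J.
W = 2060 × ln(0.953/4.66) = 2060 × -1.587
W_by_gas = -3269 J.

W ≈ -3.27 kJ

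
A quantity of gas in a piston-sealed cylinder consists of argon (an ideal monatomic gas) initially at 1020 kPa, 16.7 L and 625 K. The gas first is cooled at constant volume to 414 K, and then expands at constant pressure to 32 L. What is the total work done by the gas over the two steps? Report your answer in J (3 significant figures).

W_total ≈ 10300 J

Step 1 (isochoric): W = 0 (constant volume).
After step 1: P = 675.6 kPa (V unchanged).
Step 2 (isobaric): W = PΔV = (675.6 kPa)(32 − 16.7 L) = 10337 J.
W_total = 0 + 10337 = 10337 J.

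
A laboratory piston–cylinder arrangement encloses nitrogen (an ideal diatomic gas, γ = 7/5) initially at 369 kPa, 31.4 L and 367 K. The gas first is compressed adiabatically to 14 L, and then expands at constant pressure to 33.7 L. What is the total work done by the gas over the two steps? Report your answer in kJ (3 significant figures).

W_total ≈ 11.5 kJ

Step 1 (adiabatic): W = (P₁V₁ − P₂V₂)/(γ−1) = (11587 − 16006)/0.4 = -11048 J.
After step 1: P = 1143 kPa, V = 14 L, T = 507 K.
Step 2 (isobaric): W = PΔV = (1143 kPa)(33.7 − 14 L) = 22522 J.
W_total = -11048 + 22522 = 11474 J.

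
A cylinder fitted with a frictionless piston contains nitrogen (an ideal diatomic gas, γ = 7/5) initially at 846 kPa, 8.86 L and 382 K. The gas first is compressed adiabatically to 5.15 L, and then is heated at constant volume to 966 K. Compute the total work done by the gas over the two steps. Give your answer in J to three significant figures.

W_total ≈ -4540 J

Step 1 (adiabatic): W = (P₁V₁ − P₂V₂)/(γ−1) = (7496 − 9312)/0.4 = -4542 J.
Step 2 (isochoric): W = 0 (constant volume).
W_total = -4542 + 0 = -4542 J.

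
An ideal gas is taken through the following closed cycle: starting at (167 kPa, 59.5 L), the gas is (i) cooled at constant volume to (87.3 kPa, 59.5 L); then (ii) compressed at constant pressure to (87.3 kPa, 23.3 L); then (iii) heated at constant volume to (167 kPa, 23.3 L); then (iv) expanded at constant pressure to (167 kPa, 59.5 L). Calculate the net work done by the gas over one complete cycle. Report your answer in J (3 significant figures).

Constant-volume legs do no work.
W(ii) = (87.3)(23.3 − 59.5) = -3160 J; W(iv) = (167)(59.5 − 23.3) = 6045 J.
W_net = -3160 + 6045 = 2885 J (the clockwise enclosed area).

W_net ≈ 2890 J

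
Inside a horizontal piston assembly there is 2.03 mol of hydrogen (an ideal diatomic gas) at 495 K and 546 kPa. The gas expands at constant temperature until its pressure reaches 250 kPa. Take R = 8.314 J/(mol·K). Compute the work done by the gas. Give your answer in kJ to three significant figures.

Isothermal process: W = nRT ln(V₂/V₁) = nRT ln(P₁/P₂).
W = (2.03)(8.314)(495) × ln(546/250)
  = 8354 × ln(2.184) = 8354 × 0.7812
W_by_gas = 6526 J.

W ≈ 6.53 kJ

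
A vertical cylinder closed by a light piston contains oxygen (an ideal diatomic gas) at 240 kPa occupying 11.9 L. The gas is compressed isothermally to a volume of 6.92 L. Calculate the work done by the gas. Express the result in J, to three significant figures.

Isothermal: W = nRT ln(V₂/V₁) = P₁V₁ ln(V₂/V₁).
P₁V₁ = (240 kPa)(11.9 L) = 2856 J.
W = 2856 × ln(6.92/11.9) = 2856 × -0.5421
W_by_gas = -1548 J.

W ≈ -1550 J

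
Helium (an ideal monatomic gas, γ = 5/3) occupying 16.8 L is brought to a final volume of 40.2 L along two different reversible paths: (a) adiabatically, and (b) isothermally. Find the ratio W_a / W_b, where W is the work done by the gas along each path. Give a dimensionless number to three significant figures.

W_a / W_b ≈ 0.758

Path (a) adiabatic: W = P₁V₁(1 − (V₁/V₂)^(γ−1))/(γ−1) → W_a/(P₁V₁) = 0.6615.
Path (b) isothermal: W = P₁V₁ ln(V₂/V₁) → W_b/(P₁V₁) = 0.8725.
W_a / W_b = 0.6615 / 0.8725 = 0.7582.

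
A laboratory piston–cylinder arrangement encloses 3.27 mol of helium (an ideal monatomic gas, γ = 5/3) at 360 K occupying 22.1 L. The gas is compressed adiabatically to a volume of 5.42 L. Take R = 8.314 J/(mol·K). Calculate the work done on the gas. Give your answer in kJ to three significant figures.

Adiabatic: TV^(γ−1) = const with γ = 5/3.
T₂ = T₁ (V₁/V₂)^(γ−1) = 360 × (22.1/5.42)^0.667 = 360 × 2.552 = 918.8 K.
W_by = nCᵥ(T₁ − T₂) = (3.27)(12.47)(360 − 918.8) = -22789 J.
Work on gas = −W_by = 22789 J.

W ≈ 22.8 kJ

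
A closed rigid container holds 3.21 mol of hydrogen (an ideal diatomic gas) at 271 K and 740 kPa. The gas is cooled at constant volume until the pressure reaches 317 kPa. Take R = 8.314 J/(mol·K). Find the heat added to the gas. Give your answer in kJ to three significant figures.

Constant volume ⇒ W = 0, so Q = ΔU = nCᵥΔT with Cᵥ = 5R/2 = 20.79 J/(mol·K).
At constant V, T₂/T₁ = P₂/P₁ ⇒ ΔT = T₁(P₂/P₁ − 1) = 271·(317/740 − 1) = -154.9 K.
ΔU = (3.21)(20.79)(-154.9) = -10336 J.

Q ≈ -10.3 kJ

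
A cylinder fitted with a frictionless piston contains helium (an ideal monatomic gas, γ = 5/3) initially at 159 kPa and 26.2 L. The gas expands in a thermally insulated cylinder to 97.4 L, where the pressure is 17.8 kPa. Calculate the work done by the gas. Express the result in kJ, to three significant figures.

W ≈ 3.65 kJ

Adiabatic: W = (P₁V₁ − P₂V₂)/(γ − 1) with γ = 5/3.
P₁V₁ = 4166 J, P₂V₂ = 1734 J.
W = (4166 − 1734) / 0.6667 = 3648 J.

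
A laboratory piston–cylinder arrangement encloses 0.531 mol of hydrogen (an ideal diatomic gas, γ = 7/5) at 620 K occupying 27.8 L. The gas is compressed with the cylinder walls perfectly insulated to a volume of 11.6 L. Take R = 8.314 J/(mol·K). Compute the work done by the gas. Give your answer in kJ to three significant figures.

W ≈ -2.86 kJ

Adiabatic: TV^(γ−1) = const with γ = 7/5.
T₂ = T₁ (V₁/V₂)^(γ−1) = 620 × (27.8/11.6)^0.4 = 620 × 1.419 = 879.5 K.
W_by = nCᵥ(T₁ − T₂) = (0.531)(20.79)(620 − 879.5) = -2864 J.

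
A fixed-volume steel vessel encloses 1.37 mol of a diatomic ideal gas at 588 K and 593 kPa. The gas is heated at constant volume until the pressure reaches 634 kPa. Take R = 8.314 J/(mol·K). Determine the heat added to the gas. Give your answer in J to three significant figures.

Constant volume ⇒ W = 0, so Q = ΔU = nCᵥΔT with Cᵥ = 5R/2 = 20.79 J/(mol·K).
At constant V, T₂/T₁ = P₂/P₁ ⇒ ΔT = T₁(P₂/P₁ − 1) = 588·(634/593 − 1) = 40.65 K.
ΔU = (1.37)(20.79)(40.65) = 1158 J.

Q ≈ 1160 J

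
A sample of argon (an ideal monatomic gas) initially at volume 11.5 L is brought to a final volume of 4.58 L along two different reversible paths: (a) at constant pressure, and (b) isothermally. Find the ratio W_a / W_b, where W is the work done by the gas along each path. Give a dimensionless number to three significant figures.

Path (a) isobaric: W = P₁(V₂ − V₁) → W_a/(P₁V₁) = -0.6017.
Path (b) isothermal: W = P₁V₁ ln(V₂/V₁) → W_b/(P₁V₁) = -0.9206.
W_a / W_b = -0.6017 / -0.9206 = 0.6536.

W_a / W_b ≈ 0.654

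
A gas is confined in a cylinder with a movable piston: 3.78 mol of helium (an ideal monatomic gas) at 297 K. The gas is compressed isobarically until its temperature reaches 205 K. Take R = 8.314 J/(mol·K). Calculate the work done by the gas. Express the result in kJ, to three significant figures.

Isobaric: W = P ΔV = nR ΔT.
W = (3.78)(8.314)(205 − 297) = -2891 J.

W ≈ -2.89 kJ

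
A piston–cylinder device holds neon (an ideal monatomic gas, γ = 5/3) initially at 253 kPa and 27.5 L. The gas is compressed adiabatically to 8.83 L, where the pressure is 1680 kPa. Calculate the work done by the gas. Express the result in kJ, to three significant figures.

Adiabatic: W = (P₁V₁ − P₂V₂)/(γ − 1) with γ = 5/3.
P₁V₁ = 6958 J, P₂V₂ = 14834 J.
W = (6958 − 14834) / 0.6667 = -11815 J.

W ≈ -11.8 kJ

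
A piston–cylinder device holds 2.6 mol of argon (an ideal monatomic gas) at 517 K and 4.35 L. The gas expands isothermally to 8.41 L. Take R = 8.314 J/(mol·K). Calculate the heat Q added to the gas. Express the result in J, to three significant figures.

Q ≈ 7370 J

Isothermal ⇒ ΔU = 0, so Q = W = nRT ln(V₂/V₁).
Q = (2.6)(8.314)(517) ln(8.41/4.35) = 11176 × 0.6592 = 7368 J.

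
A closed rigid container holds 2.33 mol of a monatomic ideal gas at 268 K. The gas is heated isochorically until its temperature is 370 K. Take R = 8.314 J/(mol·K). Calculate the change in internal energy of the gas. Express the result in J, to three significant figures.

Constant volume ⇒ W = 0, so Q = ΔU = nCᵥΔT with Cᵥ = 3R/2 = 12.47 J/(mol·K).
ΔU = (2.33)(12.47)(370 − 268) = 2964 J.

ΔU ≈ 2960 J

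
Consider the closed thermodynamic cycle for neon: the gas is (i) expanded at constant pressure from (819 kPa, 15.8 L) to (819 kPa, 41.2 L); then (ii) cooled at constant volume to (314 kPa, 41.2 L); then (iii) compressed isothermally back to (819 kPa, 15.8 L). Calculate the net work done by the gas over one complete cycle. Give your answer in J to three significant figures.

Leg (i): W = PΔV = (819)(41.2 − 15.8) = 20803 J.
Leg (ii): W = 0.
Leg (iii): W = PᵢVᵢ ln(V_f/Vᵢ) = (12937) ln(15.8/41.2) = -12399 J.
W_net = 20803 − 12399 = 8404 J.

W_net ≈ 8400 J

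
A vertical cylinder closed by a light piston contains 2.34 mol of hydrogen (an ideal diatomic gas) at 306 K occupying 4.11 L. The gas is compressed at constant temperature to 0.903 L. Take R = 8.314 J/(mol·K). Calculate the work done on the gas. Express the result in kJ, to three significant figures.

Isothermal: W = nRT ln(V₂/V₁).
W = (2.34)(8.314)(306) × ln(0.903/4.11)
  = 5953 × -1.515
W_by_gas = -9022 J; work on gas = −W_by = 9022 J.

W ≈ 9.02 kJ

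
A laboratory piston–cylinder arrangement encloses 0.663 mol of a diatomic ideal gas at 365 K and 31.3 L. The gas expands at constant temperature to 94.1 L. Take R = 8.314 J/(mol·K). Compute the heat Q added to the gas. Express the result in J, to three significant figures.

Isothermal ⇒ ΔU = 0, so Q = W = nRT ln(V₂/V₁).
Q = (0.663)(8.314)(365) ln(94.1/31.3) = 2012 × 1.101 = 2215 J.

Q ≈ 2210 J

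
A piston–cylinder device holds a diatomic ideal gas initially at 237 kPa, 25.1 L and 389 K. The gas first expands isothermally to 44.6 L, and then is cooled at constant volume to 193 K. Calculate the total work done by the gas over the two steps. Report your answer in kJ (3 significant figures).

Step 1 (isothermal): W = P₁V₁ ln(V₂/V₁) = (5949) ln(44.6/25.1) = 3420 J.
Step 2 (isochoric): W = 0 (constant volume).
W_total = 3420 + 0 = 3420 J.

W_total ≈ 3.42 kJ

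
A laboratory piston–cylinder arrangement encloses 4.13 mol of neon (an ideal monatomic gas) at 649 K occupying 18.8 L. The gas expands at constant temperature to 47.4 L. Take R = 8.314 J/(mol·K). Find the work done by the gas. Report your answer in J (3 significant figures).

W ≈ 20600 J

Isothermal: W = nRT ln(V₂/V₁).
W = (4.13)(8.314)(649) × ln(47.4/18.8)
  = 22285 × 0.9248
W_by_gas = 20608 J.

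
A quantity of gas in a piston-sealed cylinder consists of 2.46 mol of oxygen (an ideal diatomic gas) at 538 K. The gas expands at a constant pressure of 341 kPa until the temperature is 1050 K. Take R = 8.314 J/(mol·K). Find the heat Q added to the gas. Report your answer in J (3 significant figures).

Isobaric: W = nRΔT = (2.46)(8.314)(512) = 10472 J.
ΔU = nCᵥΔT with Cᵥ = 5R/2: ΔU = (2.46)(20.79)(512) = 26179 J.
Q = ΔU + W = 26179 + 10472 = 36651 J.

Q ≈ 36700 J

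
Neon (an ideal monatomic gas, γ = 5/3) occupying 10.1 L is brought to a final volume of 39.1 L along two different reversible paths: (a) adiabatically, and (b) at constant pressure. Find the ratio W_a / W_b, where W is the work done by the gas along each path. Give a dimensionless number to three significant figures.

W_a / W_b ≈ 0.311

Path (a) adiabatic: W = P₁V₁(1 − (V₁/V₂)^(γ−1))/(γ−1) → W_a/(P₁V₁) = 0.8916.
Path (b) isobaric: W = P₁(V₂ − V₁) → W_b/(P₁V₁) = 2.871.
W_a / W_b = 0.8916 / 2.871 = 0.3105.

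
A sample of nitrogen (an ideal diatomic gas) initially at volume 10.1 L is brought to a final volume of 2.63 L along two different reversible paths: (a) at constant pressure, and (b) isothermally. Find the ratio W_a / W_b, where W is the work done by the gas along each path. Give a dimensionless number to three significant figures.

W_a / W_b ≈ 0.550

Path (a) isobaric: W = P₁(V₂ − V₁) → W_a/(P₁V₁) = -0.7396.
Path (b) isothermal: W = P₁V₁ ln(V₂/V₁) → W_b/(P₁V₁) = -1.346.
W_a / W_b = -0.7396 / -1.346 = 0.5497.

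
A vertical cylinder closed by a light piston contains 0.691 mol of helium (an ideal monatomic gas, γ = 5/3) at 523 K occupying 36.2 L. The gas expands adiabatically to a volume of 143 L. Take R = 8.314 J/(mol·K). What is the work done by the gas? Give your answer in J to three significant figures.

W ≈ 2700 J

Adiabatic: TV^(γ−1) = const with γ = 5/3.
T₂ = T₁ (V₁/V₂)^(γ−1) = 523 × (36.2/143)^0.667 = 523 × 0.4002 = 209.3 K.
W_by = nCᵥ(T₁ − T₂) = (0.691)(12.47)(523 − 209.3) = 2703 J.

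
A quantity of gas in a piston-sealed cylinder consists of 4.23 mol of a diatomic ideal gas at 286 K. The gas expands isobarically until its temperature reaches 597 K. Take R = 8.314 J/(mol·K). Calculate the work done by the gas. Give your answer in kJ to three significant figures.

W ≈ 10.9 kJ

Isobaric: W = P ΔV = nR ΔT.
W = (4.23)(8.314)(597 − 286) = 10937 J.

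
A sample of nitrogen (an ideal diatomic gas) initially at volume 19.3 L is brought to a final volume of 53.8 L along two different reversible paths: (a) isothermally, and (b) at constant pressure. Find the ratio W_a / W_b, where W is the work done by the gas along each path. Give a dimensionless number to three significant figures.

Path (a) isothermal: W = P₁V₁ ln(V₂/V₁) → W_a/(P₁V₁) = 1.025.
Path (b) isobaric: W = P₁(V₂ − V₁) → W_b/(P₁V₁) = 1.788.
W_a / W_b = 1.025 / 1.788 = 0.5735.

W_a / W_b ≈ 0.573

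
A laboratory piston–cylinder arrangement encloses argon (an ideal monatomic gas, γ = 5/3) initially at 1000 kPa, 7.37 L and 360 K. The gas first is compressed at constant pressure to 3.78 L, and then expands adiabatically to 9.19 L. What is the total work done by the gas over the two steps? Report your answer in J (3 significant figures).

W_total ≈ -1060 J

Step 1 (isobaric): W = PΔV = (1000 kPa)(3.78 − 7.37 L) = -3590 J.
After step 1: P = 1000 kPa, V = 3.78 L, T = 184.6 K.
Step 2 (adiabatic): W = (P₁V₁ − P₂V₂)/(γ−1) = (3780 − 2091)/0.667 = 2534 J.
W_total = -3590 + 2534 = -1056 J.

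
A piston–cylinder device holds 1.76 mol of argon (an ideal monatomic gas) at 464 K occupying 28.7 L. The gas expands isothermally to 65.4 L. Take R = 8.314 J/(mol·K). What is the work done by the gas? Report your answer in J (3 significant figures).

W ≈ 5590 J

Isothermal: W = nRT ln(V₂/V₁).
W = (1.76)(8.314)(464) × ln(65.4/28.7)
  = 6790 × 0.8236
W_by_gas = 5592 J.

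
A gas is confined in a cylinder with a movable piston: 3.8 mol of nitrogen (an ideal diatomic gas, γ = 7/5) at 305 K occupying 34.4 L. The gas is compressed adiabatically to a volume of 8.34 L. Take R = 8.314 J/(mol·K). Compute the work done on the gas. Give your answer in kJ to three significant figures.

W ≈ 18.4 kJ

Adiabatic: TV^(γ−1) = const with γ = 7/5.
T₂ = T₁ (V₁/V₂)^(γ−1) = 305 × (34.4/8.34)^0.4 = 305 × 1.763 = 537.6 K.
W_by = nCᵥ(T₁ − T₂) = (3.8)(20.79)(305 − 537.6) = -18371 J.
Work on gas = −W_by = 18371 J.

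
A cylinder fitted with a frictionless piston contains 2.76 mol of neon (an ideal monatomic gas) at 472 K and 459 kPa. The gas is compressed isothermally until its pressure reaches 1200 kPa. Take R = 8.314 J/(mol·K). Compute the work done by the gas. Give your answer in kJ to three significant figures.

Isothermal process: W = nRT ln(V₂/V₁) = nRT ln(P₁/P₂).
W = (2.76)(8.314)(472) × ln(459/1200)
  = 10831 × ln(0.3825) = 10831 × -0.961
W_by_gas = -10409 J.

W ≈ -10.4 kJ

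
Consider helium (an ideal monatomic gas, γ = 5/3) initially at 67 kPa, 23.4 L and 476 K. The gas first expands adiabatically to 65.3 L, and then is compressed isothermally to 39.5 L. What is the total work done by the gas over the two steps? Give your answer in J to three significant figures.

W_total ≈ 768 J

Step 1 (adiabatic): W = (P₁V₁ − P₂V₂)/(γ−1) = (1568 − 791)/0.667 = 1165 J.
After step 1: P = 12.11 kPa, V = 65.3 L, T = 240.1 K.
Step 2 (isothermal): W = P₁V₁ ln(V₂/V₁) = (791) ln(39.5/65.3) = -397.6 J.
W_total = 1165 − 397.6 = 767.6 J.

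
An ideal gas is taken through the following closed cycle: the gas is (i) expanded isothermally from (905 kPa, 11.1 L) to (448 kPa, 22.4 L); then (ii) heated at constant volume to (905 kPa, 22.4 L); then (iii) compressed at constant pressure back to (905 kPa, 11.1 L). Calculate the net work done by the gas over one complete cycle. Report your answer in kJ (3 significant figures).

Leg (i): W = PᵢVᵢ ln(V_f/Vᵢ) = (10046) ln(22.4/11.1) = 7053 J.
Leg (ii): W = 0.
Leg (iii): W = PΔV = (905)(11.1 − 22.4) = -10226 J.
W_net = 7053 − 10226 = -3173 J.

W_net ≈ -3.17 kJ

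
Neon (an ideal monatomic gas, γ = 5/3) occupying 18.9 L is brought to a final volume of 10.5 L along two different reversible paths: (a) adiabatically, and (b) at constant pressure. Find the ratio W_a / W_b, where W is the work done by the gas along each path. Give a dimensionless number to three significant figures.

W_a / W_b ≈ 1.62

Path (a) adiabatic: W = P₁V₁(1 − (V₁/V₂)^(γ−1))/(γ−1) → W_a/(P₁V₁) = -0.7196.
Path (b) isobaric: W = P₁(V₂ − V₁) → W_b/(P₁V₁) = -0.4444.
W_a / W_b = -0.7196 / -0.4444 = 1.619.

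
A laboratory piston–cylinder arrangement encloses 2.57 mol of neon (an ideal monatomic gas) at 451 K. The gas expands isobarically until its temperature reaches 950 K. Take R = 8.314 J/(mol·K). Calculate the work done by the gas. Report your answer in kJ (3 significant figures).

Isobaric: W = P ΔV = nR ΔT.
W = (2.57)(8.314)(950 − 451) = 10662 J.

W ≈ 10.7 kJ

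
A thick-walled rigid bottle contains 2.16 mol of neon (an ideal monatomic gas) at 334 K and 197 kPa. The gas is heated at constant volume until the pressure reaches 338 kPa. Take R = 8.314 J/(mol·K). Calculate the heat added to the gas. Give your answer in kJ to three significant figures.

Q ≈ 6.44 kJ

Constant volume ⇒ W = 0, so Q = ΔU = nCᵥΔT with Cᵥ = 3R/2 = 12.47 J/(mol·K).
At constant V, T₂/T₁ = P₂/P₁ ⇒ ΔT = T₁(P₂/P₁ − 1) = 334·(338/197 − 1) = 239.1 K.
ΔU = (2.16)(12.47)(239.1) = 6440 J.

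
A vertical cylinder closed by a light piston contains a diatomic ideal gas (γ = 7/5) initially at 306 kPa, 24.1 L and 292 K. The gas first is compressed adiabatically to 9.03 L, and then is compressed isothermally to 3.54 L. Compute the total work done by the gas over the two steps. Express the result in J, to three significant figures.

W_total ≈ -19100 J

Step 1 (adiabatic): W = (P₁V₁ − P₂V₂)/(γ−1) = (7375 − 10921)/0.4 = -8866 J.
After step 1: P = 1209 kPa, V = 9.03 L, T = 432.4 K.
Step 2 (isothermal): W = P₁V₁ ln(V₂/V₁) = (10921) ln(3.54/9.03) = -10227 J.
W_total = -8866 − 10227 = -19093 J.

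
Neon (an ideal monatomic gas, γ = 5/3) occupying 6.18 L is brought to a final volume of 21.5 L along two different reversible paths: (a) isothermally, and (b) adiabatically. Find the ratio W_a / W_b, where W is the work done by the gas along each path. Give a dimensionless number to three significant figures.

W_a / W_b ≈ 1.47

Path (a) isothermal: W = P₁V₁ ln(V₂/V₁) → W_a/(P₁V₁) = 1.247.
Path (b) adiabatic: W = P₁V₁(1 − (V₁/V₂)^(γ−1))/(γ−1) → W_b/(P₁V₁) = 0.8467.
W_a / W_b = 1.247 / 0.8467 = 1.472.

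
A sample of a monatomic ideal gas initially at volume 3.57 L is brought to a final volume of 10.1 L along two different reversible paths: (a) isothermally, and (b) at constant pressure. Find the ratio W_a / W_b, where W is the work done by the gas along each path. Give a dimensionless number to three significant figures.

Path (a) isothermal: W = P₁V₁ ln(V₂/V₁) → W_a/(P₁V₁) = 1.04.
Path (b) isobaric: W = P₁(V₂ − V₁) → W_b/(P₁V₁) = 1.829.
W_a / W_b = 1.04 / 1.829 = 0.5686.

W_a / W_b ≈ 0.569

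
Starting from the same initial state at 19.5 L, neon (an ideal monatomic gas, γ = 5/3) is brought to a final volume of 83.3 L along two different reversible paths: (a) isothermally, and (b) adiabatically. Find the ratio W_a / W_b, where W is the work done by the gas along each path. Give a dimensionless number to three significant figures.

W_a / W_b ≈ 1.56

Path (a) isothermal: W = P₁V₁ ln(V₂/V₁) → W_a/(P₁V₁) = 1.452.
Path (b) adiabatic: W = P₁V₁(1 − (V₁/V₂)^(γ−1))/(γ−1) → W_b/(P₁V₁) = 0.9303.
W_a / W_b = 1.452 / 0.9303 = 1.561.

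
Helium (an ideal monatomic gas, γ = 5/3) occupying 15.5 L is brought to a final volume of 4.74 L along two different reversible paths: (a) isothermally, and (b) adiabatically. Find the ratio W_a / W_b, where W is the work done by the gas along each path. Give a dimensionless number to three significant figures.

Path (a) isothermal: W = P₁V₁ ln(V₂/V₁) → W_a/(P₁V₁) = -1.185.
Path (b) adiabatic: W = P₁V₁(1 − (V₁/V₂)^(γ−1))/(γ−1) → W_b/(P₁V₁) = -1.805.
W_a / W_b = -1.185 / -1.805 = 0.6565.

W_a / W_b ≈ 0.657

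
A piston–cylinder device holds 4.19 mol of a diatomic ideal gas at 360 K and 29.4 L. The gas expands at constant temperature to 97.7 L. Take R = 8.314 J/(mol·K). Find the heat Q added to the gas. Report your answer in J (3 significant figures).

Isothermal ⇒ ΔU = 0, so Q = W = nRT ln(V₂/V₁).
Q = (4.19)(8.314)(360) ln(97.7/29.4) = 12541 × 1.201 = 15060 J.

Q ≈ 15100 J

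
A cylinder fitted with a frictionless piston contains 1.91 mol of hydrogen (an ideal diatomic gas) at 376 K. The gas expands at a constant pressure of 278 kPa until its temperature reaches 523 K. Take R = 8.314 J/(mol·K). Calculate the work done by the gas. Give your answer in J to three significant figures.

Isobaric: W = P ΔV = nR ΔT.
W = (1.91)(8.314)(523 − 376) = 2334 J.

W ≈ 2330 J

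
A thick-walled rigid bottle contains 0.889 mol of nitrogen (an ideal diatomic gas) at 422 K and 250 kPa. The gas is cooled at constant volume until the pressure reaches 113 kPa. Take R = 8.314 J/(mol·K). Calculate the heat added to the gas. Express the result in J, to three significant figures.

Q ≈ -4270 J

Constant volume ⇒ W = 0, so Q = ΔU = nCᵥΔT with Cᵥ = 5R/2 = 20.79 J/(mol·K).
At constant V, T₂/T₁ = P₂/P₁ ⇒ ΔT = T₁(P₂/P₁ − 1) = 422·(113/250 − 1) = -231.3 K.
ΔU = (0.889)(20.79)(-231.3) = -4273 J.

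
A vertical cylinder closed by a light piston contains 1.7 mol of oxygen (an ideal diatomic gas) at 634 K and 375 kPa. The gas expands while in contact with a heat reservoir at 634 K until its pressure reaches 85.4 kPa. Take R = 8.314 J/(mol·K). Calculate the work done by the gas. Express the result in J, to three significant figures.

W ≈ 13300 J

Isothermal process: W = nRT ln(V₂/V₁) = nRT ln(P₁/P₂).
W = (1.7)(8.314)(634) × ln(375/85.4)
  = 8961 × ln(4.391) = 8961 × 1.48
W_by_gas = 13258 J.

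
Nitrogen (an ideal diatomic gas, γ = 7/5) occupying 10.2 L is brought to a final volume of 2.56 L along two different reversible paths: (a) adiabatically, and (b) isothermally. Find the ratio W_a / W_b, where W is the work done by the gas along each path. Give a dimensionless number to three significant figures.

Path (a) adiabatic: W = P₁V₁(1 − (V₁/V₂)^(γ−1))/(γ−1) → W_a/(P₁V₁) = -1.846.
Path (b) isothermal: W = P₁V₁ ln(V₂/V₁) → W_b/(P₁V₁) = -1.382.
W_a / W_b = -1.846 / -1.382 = 1.335.

W_a / W_b ≈ 1.34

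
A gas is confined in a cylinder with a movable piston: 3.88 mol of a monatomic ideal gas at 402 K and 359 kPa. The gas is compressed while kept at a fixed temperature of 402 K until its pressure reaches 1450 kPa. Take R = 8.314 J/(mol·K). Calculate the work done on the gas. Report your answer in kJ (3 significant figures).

W ≈ 18.1 kJ

Isothermal process: W = nRT ln(V₂/V₁) = nRT ln(P₁/P₂).
W = (3.88)(8.314)(402) × ln(359/1450)
  = 12968 × ln(0.2476) = 12968 × -1.396
W_by_gas = -18103 J; work on gas = −W_by = 18103 J.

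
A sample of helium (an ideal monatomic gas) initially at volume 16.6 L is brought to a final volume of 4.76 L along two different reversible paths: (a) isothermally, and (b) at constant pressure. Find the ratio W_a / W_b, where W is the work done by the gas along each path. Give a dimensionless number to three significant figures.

Path (a) isothermal: W = P₁V₁ ln(V₂/V₁) → W_a/(P₁V₁) = -1.249.
Path (b) isobaric: W = P₁(V₂ − V₁) → W_b/(P₁V₁) = -0.7133.
W_a / W_b = -1.249 / -0.7133 = 1.751.

W_a / W_b ≈ 1.75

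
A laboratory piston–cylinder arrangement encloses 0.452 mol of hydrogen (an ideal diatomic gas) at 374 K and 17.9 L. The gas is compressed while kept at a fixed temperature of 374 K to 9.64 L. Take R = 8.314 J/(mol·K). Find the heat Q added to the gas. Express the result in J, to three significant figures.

Q ≈ -870 J

Isothermal ⇒ ΔU = 0, so Q = W = nRT ln(V₂/V₁).
Q = (0.452)(8.314)(374) ln(9.64/17.9) = 1405 × -0.6189 = -869.8 J.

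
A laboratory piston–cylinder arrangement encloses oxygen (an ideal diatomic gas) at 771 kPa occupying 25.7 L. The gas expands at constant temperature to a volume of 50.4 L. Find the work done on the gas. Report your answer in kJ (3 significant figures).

Isothermal: W = nRT ln(V₂/V₁) = P₁V₁ ln(V₂/V₁).
P₁V₁ = (771 kPa)(25.7 L) = 19815 J.
W = 19815 × ln(50.4/25.7) = 19815 × 0.6735
W_by_gas = 13345 J; work on gas = −W_by = -13345 J.

W ≈ -13.3 kJ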